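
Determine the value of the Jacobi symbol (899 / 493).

Reduce the numerator: 899 ≡ 406 (mod 493), so (899 / 493) = (406 / 493).
Factor out 2: 406 = 2·203. Since 493 ≡ 5 (mod 8), (2 / 493) = -1. Now have -(203 / 493).
493 ≡ 1 (mod 4), so quadratic reciprocity gives (203 / 493) = (493 / 203). Reduce: 493 ≡ 87 (mod 203). Now have -(87 / 203).
Both 87 ≡ 3 and 203 ≡ 3 (mod 4), so reciprocity gives (87 / 203) = -(203 / 87). Reduce: 203 ≡ 29 (mod 87). Now have (29 / 87).
29 ≡ 1 (mod 4), so quadratic reciprocity gives (29 / 87) = (87 / 29). Reduce: 87 ≡ 0 (mod 29). Now have (0 / 29).
The numerator is now 0 with denominator 29 > 1: the symbol is 0.

0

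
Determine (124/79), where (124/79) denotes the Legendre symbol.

1

Reduce the numerator: 124 ≡ 45 (mod 79), so (124/79) = (45/79).
45 ≡ 1 (mod 4), so quadratic reciprocity gives (45/79) = (79/45). Reduce: 79 ≡ 34 (mod 45). Now have (34/45).
Factor out 2: 34 = 2·17. Since 45 ≡ 5 (mod 8), (2/45) = -1. Now have -(17/45).
17 ≡ 1 (mod 4), so quadratic reciprocity gives (17/45) = (45/17). Reduce: 45 ≡ 11 (mod 17). Now have -(11/17).
17 ≡ 1 (mod 4), so quadratic reciprocity gives (11/17) = (17/11). Reduce: 17 ≡ 6 (mod 11). Now have -(6/11).
Factor out 2: 6 = 2·3. Since 11 ≡ 3 (mod 8), (2/11) = -1. Now have (3/11).
Both 3 ≡ 3 and 11 ≡ 3 (mod 4), so reciprocity gives (3/11) = -(11/3). Reduce: 11 ≡ 2 (mod 3). Now have -(2/3).
Factor out 2: 2 = 2. Since 3 ≡ 3 (mod 8), (2/3) = -1. Now have (1/3).
(1/3) = 1. Collecting the sign factors: 1.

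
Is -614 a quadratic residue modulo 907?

(-614|907)
  = (293|907)    [-614 ≡ 293 mod 907]
  = (907|293)    [QR: 293 ≡ 1 mod 4, sign kept]
  = (28|293)    [907 ≡ 28 mod 293]
  = (7|293)    [293 ≡ 5 mod 8 ⇒ (2|293)^2 = +1]
  = (293|7)    [QR: 293 ≡ 1 mod 4, sign kept]
  = (6|7)    [293 ≡ 6 mod 7]
  = (3|7)    [7 ≡ 7 mod 8 ⇒ (2|7) = +1]
  = -(7|3)    [QR: both ≡ 3 mod 4, sign flips]
  = -(1|3)    [7 ≡ 1 mod 3]
  = -1    [(1|3) = 1]
The Legendre symbol is -1, so x^2 ≡ -614 (mod 907) has no solution.

no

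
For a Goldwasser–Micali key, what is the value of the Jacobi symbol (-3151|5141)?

1

(-3151|5141)
  = (3151|5141)    [5141 ≡ 1 mod 4 ⇒ (-1|5141) = +1]
  = (5141|3151)    [QR: 5141 ≡ 1 mod 4, sign kept]
  = (1990|3151)    [5141 ≡ 1990 mod 3151]
  = (995|3151)    [3151 ≡ 7 mod 8 ⇒ (2|3151) = +1]
  = -(3151|995)    [QR: both ≡ 3 mod 4, sign flips]
  = -(166|995)    [3151 ≡ 166 mod 995]
  = (83|995)    [995 ≡ 3 mod 8 ⇒ (2|995) = -1]
  = -(995|83)    [QR: both ≡ 3 mod 4, sign flips]
  = -(82|83)    [995 ≡ 82 mod 83]
  = (41|83)    [83 ≡ 3 mod 8 ⇒ (2|83) = -1]
  = (83|41)    [QR: 41 ≡ 1 mod 4, sign kept]
  = (1|41)    [83 ≡ 1 mod 41]
  = 1    [(1|41) = 1]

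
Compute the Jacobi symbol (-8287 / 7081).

Pull out -1: (-8287 / 7081) = (-1 / 7081)·(8287 / 7081). Since 7081 ≡ 1 (mod 4), (-1 / 7081) = +1. Now have (8287 / 7081).
Reduce the numerator: 8287 ≡ 1206 (mod 7081), so (8287 / 7081) = (1206 / 7081).
Factor out 2: 1206 = 2·603. Since 7081 ≡ 1 (mod 8), (2 / 7081) = +1. Now have (603 / 7081).
7081 ≡ 1 (mod 4), so quadratic reciprocity gives (603 / 7081) = (7081 / 603). Reduce: 7081 ≡ 448 (mod 603). Now have (448 / 603).
Factor out 2: 448 = 2^6·7. Since 603 ≡ 3 (mod 8), (2 / 603) = -1, and (2 / 603)^6 = +1. Now have (7 / 603).
Both 7 ≡ 3 and 603 ≡ 3 (mod 4), so reciprocity gives (7 / 603) = -(603 / 7). Reduce: 603 ≡ 1 (mod 7). Now have -(1 / 7).
(1 / 7) = 1. Collecting the sign factors: -1.

-1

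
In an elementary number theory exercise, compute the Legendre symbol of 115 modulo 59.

(115/59)
  = (56/59)    [115 ≡ 56 mod 59]
  = -(7/59)    [59 ≡ 3 mod 8 ⇒ (2/59)^3 = -1]
  = (59/7)    [QR: both ≡ 3 mod 4, sign flips]
  = (3/7)    [59 ≡ 3 mod 7]
  = -(7/3)    [QR: both ≡ 3 mod 4, sign flips]
  = -(1/3)    [7 ≡ 1 mod 3]
  = -1    [(1/3) = 1]

-1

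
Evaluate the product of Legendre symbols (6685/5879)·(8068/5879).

1

By multiplicativity, (6685·8068/5879) = (6685/5879)·(8068/5879).
First factor (6685/5879):
Reduce the numerator: 6685 ≡ 806 (mod 5879), so (6685/5879) = (806/5879).
Factor out 2: 806 = 2·403. Since 5879 ≡ 7 (mod 8), (2/5879) = +1. Now have (403/5879).
Both 403 ≡ 3 and 5879 ≡ 3 (mod 4), so reciprocity gives (403/5879) = -(5879/403). Reduce: 5879 ≡ 237 (mod 403). Now have -(237/403).
237 ≡ 1 (mod 4), so quadratic reciprocity gives (237/403) = (403/237). Reduce: 403 ≡ 166 (mod 237). Now have -(166/237).
Factor out 2: 166 = 2·83. Since 237 ≡ 5 (mod 8), (2/237) = -1. Now have (83/237).
237 ≡ 1 (mod 4), so quadratic reciprocity gives (83/237) = (237/83). Reduce: 237 ≡ 71 (mod 83). Now have (71/83).
Both 71 ≡ 3 and 83 ≡ 3 (mod 4), so reciprocity gives (71/83) = -(83/71). Reduce: 83 ≡ 12 (mod 71). Now have -(12/71).
Factor out 2: 12 = 2^2·3. Since 71 ≡ 7 (mod 8), (2/71) = +1, and (2/71)^2 = +1. Now have -(3/71).
Both 3 ≡ 3 and 71 ≡ 3 (mod 4), so reciprocity gives (3/71) = -(71/3). Reduce: 71 ≡ 2 (mod 3). Now have (2/3).
Factor out 2: 2 = 2. Since 3 ≡ 3 (mod 8), (2/3) = -1. Now have -(1/3).
(1/3) = 1. Collecting the sign factors: -1.
Second factor (8068/5879):
Reduce the numerator: 8068 ≡ 2189 (mod 5879), so (8068/5879) = (2189/5879).
2189 ≡ 1 (mod 4), so quadratic reciprocity gives (2189/5879) = (5879/2189). Reduce: 5879 ≡ 1501 (mod 2189). Now have (1501/2189).
1501 ≡ 1 (mod 4), so quadratic reciprocity gives (1501/2189) = (2189/1501). Reduce: 2189 ≡ 688 (mod 1501). Now have (688/1501).
Factor out 2: 688 = 2^4·43. Since 1501 ≡ 5 (mod 8), (2/1501) = -1, and (2/1501)^4 = +1. Now have (43/1501).
1501 ≡ 1 (mod 4), so quadratic reciprocity gives (43/1501) = (1501/43). Reduce: 1501 ≡ 39 (mod 43). Now have (39/43).
Both 39 ≡ 3 and 43 ≡ 3 (mod 4), so reciprocity gives (39/43) = -(43/39). Reduce: 43 ≡ 4 (mod 39). Now have -(4/39).
Factor out 2: 4 = 2^2. Since 39 ≡ 7 (mod 8), (2/39) = +1, and (2/39)^2 = +1. Now have -(1/39).
(1/39) = 1. Collecting the sign factors: -1.
Product: (-1)·(-1) = 1.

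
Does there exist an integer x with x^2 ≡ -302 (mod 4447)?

(-302|4447)
  = -(302|4447)    [4447 ≡ 3 mod 4 ⇒ (-1|4447) = -1]
  = -(151|4447)    [4447 ≡ 7 mod 8 ⇒ (2|4447) = +1]
  = (4447|151)    [QR: both ≡ 3 mod 4, sign flips]
  = (68|151)    [4447 ≡ 68 mod 151]
  = (17|151)    [151 ≡ 7 mod 8 ⇒ (2|151)^2 = +1]
  = (151|17)    [QR: 17 ≡ 1 mod 4, sign kept]
  = (15|17)    [151 ≡ 15 mod 17]
  = (17|15)    [QR: 17 ≡ 1 mod 4, sign kept]
  = (2|15)    [17 ≡ 2 mod 15]
  = (1|15)    [15 ≡ 7 mod 8 ⇒ (2|15) = +1]
  = 1    [(1|15) = 1]
The Legendre symbol is 1, so x^2 ≡ -302 (mod 4447) has solution.

yes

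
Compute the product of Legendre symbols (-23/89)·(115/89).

By multiplicativity, (-23·115/89) = (-23/89)·(115/89).
First factor (-23/89):
(-23/89)
  = (66/89)    [-23 ≡ 66 mod 89]
  = (33/89)    [89 ≡ 1 mod 8 ⇒ (2/89) = +1]
  = (89/33)    [QR: 33 ≡ 1 mod 4, sign kept]
  = (23/33)    [89 ≡ 23 mod 33]
  = (33/23)    [QR: 33 ≡ 1 mod 4, sign kept]
  = (10/23)    [33 ≡ 10 mod 23]
  = (5/23)    [23 ≡ 7 mod 8 ⇒ (2/23) = +1]
  = (23/5)    [QR: 5 ≡ 1 mod 4, sign kept]
  = (3/5)    [23 ≡ 3 mod 5]
  = (5/3)    [QR: 5 ≡ 1 mod 4, sign kept]
  = (2/3)    [5 ≡ 2 mod 3]
  = -(1/3)    [3 ≡ 3 mod 8 ⇒ (2/3) = -1]
  = -1    [(1/3) = 1]
Second factor (115/89):
(115/89)
  = (26/89)    [115 ≡ 26 mod 89]
  = (13/89)    [89 ≡ 1 mod 8 ⇒ (2/89) = +1]
  = (89/13)    [QR: 13 ≡ 1 mod 4, sign kept]
  = (11/13)    [89 ≡ 11 mod 13]
  = (13/11)    [QR: 13 ≡ 1 mod 4, sign kept]
  = (2/11)    [13 ≡ 2 mod 11]
  = -(1/11)    [11 ≡ 3 mod 8 ⇒ (2/11) = -1]
  = -1    [(1/11) = 1]
Product: (-1)·(-1) = 1.

1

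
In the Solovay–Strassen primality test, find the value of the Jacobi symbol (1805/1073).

-1

(1805/1073)
  = (732/1073)    [1805 ≡ 732 mod 1073]
  = (183/1073)    [1073 ≡ 1 mod 8 ⇒ (2/1073)^2 = +1]
  = (1073/183)    [QR: 1073 ≡ 1 mod 4, sign kept]
  = (158/183)    [1073 ≡ 158 mod 183]
  = (79/183)    [183 ≡ 7 mod 8 ⇒ (2/183) = +1]
  = -(183/79)    [QR: both ≡ 3 mod 4, sign flips]
  = -(25/79)    [183 ≡ 25 mod 79]
  = -(79/25)    [QR: 25 ≡ 1 mod 4, sign kept]
  = -(4/25)    [79 ≡ 4 mod 25]
  = -(1/25)    [25 ≡ 1 mod 8 ⇒ (2/25)^2 = +1]
  = -1    [(1/25) = 1]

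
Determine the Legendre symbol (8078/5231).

(8078/5231)
  = (2847/5231)    [8078 ≡ 2847 mod 5231]
  = -(5231/2847)    [QR: both ≡ 3 mod 4, sign flips]
  = -(2384/2847)    [5231 ≡ 2384 mod 2847]
  = -(149/2847)    [2847 ≡ 7 mod 8 ⇒ (2/2847)^4 = +1]
  = -(2847/149)    [QR: 149 ≡ 1 mod 4, sign kept]
  = -(16/149)    [2847 ≡ 16 mod 149]
  = -(1/149)    [149 ≡ 5 mod 8 ⇒ (2/149)^4 = +1]
  = -1    [(1/149) = 1]

-1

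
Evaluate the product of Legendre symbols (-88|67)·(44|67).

1

By multiplicativity, (-88·44|67) = (-88|67)·(44|67).
First factor (-88|67):
(-88|67)
  = (46|67)    [-88 ≡ 46 mod 67]
  = -(23|67)    [67 ≡ 3 mod 8 ⇒ (2|67) = -1]
  = (67|23)    [QR: both ≡ 3 mod 4, sign flips]
  = (21|23)    [67 ≡ 21 mod 23]
  = (23|21)    [QR: 21 ≡ 1 mod 4, sign kept]
  = (2|21)    [23 ≡ 2 mod 21]
  = -(1|21)    [21 ≡ 5 mod 8 ⇒ (2|21) = -1]
  = -1    [(1|21) = 1]
Second factor (44|67):
(44|67)
  = (11|67)    [67 ≡ 3 mod 8 ⇒ (2|67)^2 = +1]
  = -(67|11)    [QR: both ≡ 3 mod 4, sign flips]
  = -(1|11)    [67 ≡ 1 mod 11]
  = -1    [(1|11) = 1]
Product: (-1)·(-1) = 1.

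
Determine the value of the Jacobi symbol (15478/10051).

-1

(15478/10051)
  = (5427/10051)    [15478 ≡ 5427 mod 10051]
  = -(10051/5427)    [QR: both ≡ 3 mod 4, sign flips]
  = -(4624/5427)    [10051 ≡ 4624 mod 5427]
  = -(289/5427)    [5427 ≡ 3 mod 8 ⇒ (2/5427)^4 = +1]
  = -(5427/289)    [QR: 289 ≡ 1 mod 4, sign kept]
  = -(225/289)    [5427 ≡ 225 mod 289]
  = -(289/225)    [QR: 225 ≡ 1 mod 4, sign kept]
  = -(64/225)    [289 ≡ 64 mod 225]
  = -(1/225)    [225 ≡ 1 mod 8 ⇒ (2/225)^6 = +1]
  = -1    [(1/225) = 1]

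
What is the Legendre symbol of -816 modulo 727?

1

Reduce the numerator: -816 ≡ 638 (mod 727), so (-816/727) = (638/727).
Factor out 2: 638 = 2·319. Since 727 ≡ 7 (mod 8), (2/727) = +1. Now have (319/727).
Both 319 ≡ 3 and 727 ≡ 3 (mod 4), so reciprocity gives (319/727) = -(727/319). Reduce: 727 ≡ 89 (mod 319). Now have -(89/319).
89 ≡ 1 (mod 4), so quadratic reciprocity gives (89/319) = (319/89). Reduce: 319 ≡ 52 (mod 89). Now have -(52/89).
Factor out 2: 52 = 2^2·13. Since 89 ≡ 1 (mod 8), (2/89) = +1, and (2/89)^2 = +1. Now have -(13/89).
13 ≡ 1 (mod 4), so quadratic reciprocity gives (13/89) = (89/13). Reduce: 89 ≡ 11 (mod 13). Now have -(11/13).
13 ≡ 1 (mod 4), so quadratic reciprocity gives (11/13) = (13/11). Reduce: 13 ≡ 2 (mod 11). Now have -(2/11).
Factor out 2: 2 = 2. Since 11 ≡ 3 (mod 8), (2/11) = -1. Now have (1/11).
(1/11) = 1. Collecting the sign factors: 1.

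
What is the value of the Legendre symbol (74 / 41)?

(74 / 41)
  = (33 / 41)    [74 ≡ 33 mod 41]
  = (41 / 33)    [QR: 33 ≡ 1 mod 4, sign kept]
  = (8 / 33)    [41 ≡ 8 mod 33]
  = (1 / 33)    [33 ≡ 1 mod 8 ⇒ (2 / 33)^3 = +1]
  = 1    [(1 / 33) = 1]

1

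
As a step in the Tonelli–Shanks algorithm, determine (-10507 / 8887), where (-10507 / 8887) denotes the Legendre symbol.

1

(-10507 / 8887)
  = -(10507 / 8887)    [8887 ≡ 3 mod 4 ⇒ (-1 / 8887) = -1]
  = -(1620 / 8887)    [10507 ≡ 1620 mod 8887]
  = -(405 / 8887)    [8887 ≡ 7 mod 8 ⇒ (2 / 8887)^2 = +1]
  = -(8887 / 405)    [QR: 405 ≡ 1 mod 4, sign kept]
  = -(382 / 405)    [8887 ≡ 382 mod 405]
  = (191 / 405)    [405 ≡ 5 mod 8 ⇒ (2 / 405) = -1]
  = (405 / 191)    [QR: 405 ≡ 1 mod 4, sign kept]
  = (23 / 191)    [405 ≡ 23 mod 191]
  = -(191 / 23)    [QR: both ≡ 3 mod 4, sign flips]
  = -(7 / 23)    [191 ≡ 7 mod 23]
  = (23 / 7)    [QR: both ≡ 3 mod 4, sign flips]
  = (2 / 7)    [23 ≡ 2 mod 7]
  = (1 / 7)    [7 ≡ 7 mod 8 ⇒ (2 / 7) = +1]
  = 1    [(1 / 7) = 1]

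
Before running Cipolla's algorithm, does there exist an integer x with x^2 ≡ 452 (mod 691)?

yes

Factor out 2: 452 = 2^2·113. Since 691 ≡ 3 (mod 8), (2/691) = -1, and (2/691)^2 = +1. Now have (113/691).
113 ≡ 1 (mod 4), so quadratic reciprocity gives (113/691) = (691/113). Reduce: 691 ≡ 13 (mod 113). Now have (13/113).
13 ≡ 1 (mod 4), so quadratic reciprocity gives (13/113) = (113/13). Reduce: 113 ≡ 9 (mod 13). Now have (9/13).
9 ≡ 1 (mod 4), so quadratic reciprocity gives (9/13) = (13/9). Reduce: 13 ≡ 4 (mod 9). Now have (4/9).
Factor out 2: 4 = 2^2. Since 9 ≡ 1 (mod 8), (2/9) = +1, and (2/9)^2 = +1. Now have (1/9).
(1/9) = 1. Collecting the sign factors: 1.
(452/691) = 1, and 691 is prime, so 452 is a quadratic residue mod 691.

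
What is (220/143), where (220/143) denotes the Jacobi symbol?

0

(220/143)
  = (77/143)    [220 ≡ 77 mod 143]
  = (143/77)    [QR: 77 ≡ 1 mod 4, sign kept]
  = (66/77)    [143 ≡ 66 mod 77]
  = -(33/77)    [77 ≡ 5 mod 8 ⇒ (2/77) = -1]
  = -(77/33)    [QR: 33 ≡ 1 mod 4, sign kept]
  = -(11/33)    [77 ≡ 11 mod 33]
  = -(33/11)    [QR: 33 ≡ 1 mod 4, sign kept]
  = -(0/11)    [33 ≡ 0 mod 11]
  = 0    [numerator 0, gcd > 1]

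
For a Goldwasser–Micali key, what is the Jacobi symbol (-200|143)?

(-200|143)
  = -(200|143)    [143 ≡ 3 mod 4 ⇒ (-1|143) = -1]
  = -(57|143)    [200 ≡ 57 mod 143]
  = -(143|57)    [QR: 57 ≡ 1 mod 4, sign kept]
  = -(29|57)    [143 ≡ 29 mod 57]
  = -(57|29)    [QR: 29 ≡ 1 mod 4, sign kept]
  = -(28|29)    [57 ≡ 28 mod 29]
  = -(7|29)    [29 ≡ 5 mod 8 ⇒ (2|29)^2 = +1]
  = -(29|7)    [QR: 29 ≡ 1 mod 4, sign kept]
  = -(1|7)    [29 ≡ 1 mod 7]
  = -1    [(1|7) = 1]

-1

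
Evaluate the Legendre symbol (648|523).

Reduce the numerator: 648 ≡ 125 (mod 523), so (648|523) = (125|523).
125 ≡ 1 (mod 4), so quadratic reciprocity gives (125|523) = (523|125). Reduce: 523 ≡ 23 (mod 125). Now have (23|125).
125 ≡ 1 (mod 4), so quadratic reciprocity gives (23|125) = (125|23). Reduce: 125 ≡ 10 (mod 23). Now have (10|23).
Factor out 2: 10 = 2·5. Since 23 ≡ 7 (mod 8), (2|23) = +1. Now have (5|23).
5 ≡ 1 (mod 4), so quadratic reciprocity gives (5|23) = (23|5). Reduce: 23 ≡ 3 (mod 5). Now have (3|5).
5 ≡ 1 (mod 4), so quadratic reciprocity gives (3|5) = (5|3). Reduce: 5 ≡ 2 (mod 3). Now have (2|3).
Factor out 2: 2 = 2. Since 3 ≡ 3 (mod 8), (2|3) = -1. Now have -(1|3).
(1|3) = 1. Collecting the sign factors: -1.

-1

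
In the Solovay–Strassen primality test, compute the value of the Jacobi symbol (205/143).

(205/143)
  = (62/143)    [205 ≡ 62 mod 143]
  = (31/143)    [143 ≡ 7 mod 8 ⇒ (2/143) = +1]
  = -(143/31)    [QR: both ≡ 3 mod 4, sign flips]
  = -(19/31)    [143 ≡ 19 mod 31]
  = (31/19)    [QR: both ≡ 3 mod 4, sign flips]
  = (12/19)    [31 ≡ 12 mod 19]
  = (3/19)    [19 ≡ 3 mod 8 ⇒ (2/19)^2 = +1]
  = -(19/3)    [QR: both ≡ 3 mod 4, sign flips]
  = -(1/3)    [19 ≡ 1 mod 3]
  = -1    [(1/3) = 1]

-1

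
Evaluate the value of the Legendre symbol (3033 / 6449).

-1

(3033 / 6449)
  = (6449 / 3033)    [QR: 3033 ≡ 1 mod 4, sign kept]
  = (383 / 3033)    [6449 ≡ 383 mod 3033]
  = (3033 / 383)    [QR: 3033 ≡ 1 mod 4, sign kept]
  = (352 / 383)    [3033 ≡ 352 mod 383]
  = (11 / 383)    [383 ≡ 7 mod 8 ⇒ (2 / 383)^5 = +1]
  = -(383 / 11)    [QR: both ≡ 3 mod 4, sign flips]
  = -(9 / 11)    [383 ≡ 9 mod 11]
  = -(11 / 9)    [QR: 9 ≡ 1 mod 4, sign kept]
  = -(2 / 9)    [11 ≡ 2 mod 9]
  = -(1 / 9)    [9 ≡ 1 mod 8 ⇒ (2 / 9) = +1]
  = -1    [(1 / 9) = 1]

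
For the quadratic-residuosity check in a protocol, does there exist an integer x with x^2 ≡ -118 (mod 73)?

(-118/73)
  = (28/73)    [-118 ≡ 28 mod 73]
  = (7/73)    [73 ≡ 1 mod 8 ⇒ (2/73)^2 = +1]
  = (73/7)    [QR: 73 ≡ 1 mod 4, sign kept]
  = (3/7)    [73 ≡ 3 mod 7]
  = -(7/3)    [QR: both ≡ 3 mod 4, sign flips]
  = -(1/3)    [7 ≡ 1 mod 3]
  = -1    [(1/3) = 1]
(-118/73) = -1, and 73 is prime, so -118 is not a quadratic residue mod 73.

no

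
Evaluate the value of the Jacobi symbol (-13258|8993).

(-13258|8993)
  = (4728|8993)    [-13258 ≡ 4728 mod 8993]
  = (591|8993)    [8993 ≡ 1 mod 8 ⇒ (2|8993)^3 = +1]
  = (8993|591)    [QR: 8993 ≡ 1 mod 4, sign kept]
  = (128|591)    [8993 ≡ 128 mod 591]
  = (1|591)    [591 ≡ 7 mod 8 ⇒ (2|591)^7 = +1]
  = 1    [(1|591) = 1]

1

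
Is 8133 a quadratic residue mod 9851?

(8133|9851)
  = (9851|8133)    [QR: 8133 ≡ 1 mod 4, sign kept]
  = (1718|8133)    [9851 ≡ 1718 mod 8133]
  = -(859|8133)    [8133 ≡ 5 mod 8 ⇒ (2|8133) = -1]
  = -(8133|859)    [QR: 8133 ≡ 1 mod 4, sign kept]
  = -(402|859)    [8133 ≡ 402 mod 859]
  = (201|859)    [859 ≡ 3 mod 8 ⇒ (2|859) = -1]
  = (859|201)    [QR: 201 ≡ 1 mod 4, sign kept]
  = (55|201)    [859 ≡ 55 mod 201]
  = (201|55)    [QR: 201 ≡ 1 mod 4, sign kept]
  = (36|55)    [201 ≡ 36 mod 55]
  = (9|55)    [55 ≡ 7 mod 8 ⇒ (2|55)^2 = +1]
  = (55|9)    [QR: 9 ≡ 1 mod 4, sign kept]
  = (1|9)    [55 ≡ 1 mod 9]
  = 1    [(1|9) = 1]
(8133|9851) = 1, and 9851 is prime, so 8133 is a quadratic residue mod 9851.

yes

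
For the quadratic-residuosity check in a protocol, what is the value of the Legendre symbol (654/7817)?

(654/7817)
  = (327/7817)    [7817 ≡ 1 mod 8 ⇒ (2/7817) = +1]
  = (7817/327)    [QR: 7817 ≡ 1 mod 4, sign kept]
  = (296/327)    [7817 ≡ 296 mod 327]
  = (37/327)    [327 ≡ 7 mod 8 ⇒ (2/327)^3 = +1]
  = (327/37)    [QR: 37 ≡ 1 mod 4, sign kept]
  = (31/37)    [327 ≡ 31 mod 37]
  = (37/31)    [QR: 37 ≡ 1 mod 4, sign kept]
  = (6/31)    [37 ≡ 6 mod 31]
  = (3/31)    [31 ≡ 7 mod 8 ⇒ (2/31) = +1]
  = -(31/3)    [QR: both ≡ 3 mod 4, sign flips]
  = -(1/3)    [31 ≡ 1 mod 3]
  = -1    [(1/3) = 1]

-1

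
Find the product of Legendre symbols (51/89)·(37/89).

1

By multiplicativity, (51·37/89) = (51/89)·(37/89).
First factor (51/89):
89 ≡ 1 (mod 4), so quadratic reciprocity gives (51/89) = (89/51). Reduce: 89 ≡ 38 (mod 51). Now have (38/51).
Factor out 2: 38 = 2·19. Since 51 ≡ 3 (mod 8), (2/51) = -1. Now have -(19/51).
Both 19 ≡ 3 and 51 ≡ 3 (mod 4), so reciprocity gives (19/51) = -(51/19). Reduce: 51 ≡ 13 (mod 19). Now have (13/19).
13 ≡ 1 (mod 4), so quadratic reciprocity gives (13/19) = (19/13). Reduce: 19 ≡ 6 (mod 13). Now have (6/13).
Factor out 2: 6 = 2·3. Since 13 ≡ 5 (mod 8), (2/13) = -1. Now have -(3/13).
13 ≡ 1 (mod 4), so quadratic reciprocity gives (3/13) = (13/3). Reduce: 13 ≡ 1 (mod 3). Now have -(1/3).
(1/3) = 1. Collecting the sign factors: -1.
Second factor (37/89):
37 ≡ 1 (mod 4), so quadratic reciprocity gives (37/89) = (89/37). Reduce: 89 ≡ 15 (mod 37). Now have (15/37).
37 ≡ 1 (mod 4), so quadratic reciprocity gives (15/37) = (37/15). Reduce: 37 ≡ 7 (mod 15). Now have (7/15).
Both 7 ≡ 3 and 15 ≡ 3 (mod 4), so reciprocity gives (7/15) = -(15/7). Reduce: 15 ≡ 1 (mod 7). Now have -(1/7).
(1/7) = 1. Collecting the sign factors: -1.
Product: (-1)·(-1) = 1.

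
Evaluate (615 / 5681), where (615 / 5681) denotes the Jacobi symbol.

5681 ≡ 1 (mod 4), so quadratic reciprocity gives (615 / 5681) = (5681 / 615). Reduce: 5681 ≡ 146 (mod 615). Now have (146 / 615).
Factor out 2: 146 = 2·73. Since 615 ≡ 7 (mod 8), (2 / 615) = +1. Now have (73 / 615).
73 ≡ 1 (mod 4), so quadratic reciprocity gives (73 / 615) = (615 / 73). Reduce: 615 ≡ 31 (mod 73). Now have (31 / 73).
73 ≡ 1 (mod 4), so quadratic reciprocity gives (31 / 73) = (73 / 31). Reduce: 73 ≡ 11 (mod 31). Now have (11 / 31).
Both 11 ≡ 3 and 31 ≡ 3 (mod 4), so reciprocity gives (11 / 31) = -(31 / 11). Reduce: 31 ≡ 9 (mod 11). Now have -(9 / 11).
9 ≡ 1 (mod 4), so quadratic reciprocity gives (9 / 11) = (11 / 9). Reduce: 11 ≡ 2 (mod 9). Now have -(2 / 9).
Factor out 2: 2 = 2. Since 9 ≡ 1 (mod 8), (2 / 9) = +1. Now have -(1 / 9).
(1 / 9) = 1. Collecting the sign factors: -1.

-1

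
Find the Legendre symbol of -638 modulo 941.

1

Reduce the numerator: -638 ≡ 303 (mod 941), so (-638|941) = (303|941).
941 ≡ 1 (mod 4), so quadratic reciprocity gives (303|941) = (941|303). Reduce: 941 ≡ 32 (mod 303). Now have (32|303).
Factor out 2: 32 = 2^5. Since 303 ≡ 7 (mod 8), (2|303) = +1, and (2|303)^5 = +1. Now have (1|303).
(1|303) = 1. Collecting the sign factors: 1.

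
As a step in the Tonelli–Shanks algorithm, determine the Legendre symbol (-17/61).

(-17/61)
  = (17/61)    [61 ≡ 1 mod 4 ⇒ (-1/61) = +1]
  = (61/17)    [QR: 17 ≡ 1 mod 4, sign kept]
  = (10/17)    [61 ≡ 10 mod 17]
  = (5/17)    [17 ≡ 1 mod 8 ⇒ (2/17) = +1]
  = (17/5)    [QR: 5 ≡ 1 mod 4, sign kept]
  = (2/5)    [17 ≡ 2 mod 5]
  = -(1/5)    [5 ≡ 5 mod 8 ⇒ (2/5) = -1]
  = -1    [(1/5) = 1]

-1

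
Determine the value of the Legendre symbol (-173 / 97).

Pull out -1: (-173 / 97) = (-1 / 97)·(173 / 97). Since 97 ≡ 1 (mod 4), (-1 / 97) = +1. Now have (173 / 97).
Reduce the numerator: 173 ≡ 76 (mod 97), so (173 / 97) = (76 / 97).
Factor out 2: 76 = 2^2·19. Since 97 ≡ 1 (mod 8), (2 / 97) = +1, and (2 / 97)^2 = +1. Now have (19 / 97).
97 ≡ 1 (mod 4), so quadratic reciprocity gives (19 / 97) = (97 / 19). Reduce: 97 ≡ 2 (mod 19). Now have (2 / 19).
Factor out 2: 2 = 2. Since 19 ≡ 3 (mod 8), (2 / 19) = -1. Now have -(1 / 19).
(1 / 19) = 1. Collecting the sign factors: -1.

-1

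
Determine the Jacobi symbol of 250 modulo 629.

Factor out 2: 250 = 2·125. Since 629 ≡ 5 (mod 8), (2/629) = -1. Now have -(125/629).
125 ≡ 1 (mod 4), so quadratic reciprocity gives (125/629) = (629/125). Reduce: 629 ≡ 4 (mod 125). Now have -(4/125).
Factor out 2: 4 = 2^2. Since 125 ≡ 5 (mod 8), (2/125) = -1, and (2/125)^2 = +1. Now have -(1/125).
(1/125) = 1. Collecting the sign factors: -1.

-1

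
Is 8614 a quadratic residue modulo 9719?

no

Factor out 2: 8614 = 2·4307. Since 9719 ≡ 7 (mod 8), (2/9719) = +1. Now have (4307/9719).
Both 4307 ≡ 3 and 9719 ≡ 3 (mod 4), so reciprocity gives (4307/9719) = -(9719/4307). Reduce: 9719 ≡ 1105 (mod 4307). Now have -(1105/4307).
1105 ≡ 1 (mod 4), so quadratic reciprocity gives (1105/4307) = (4307/1105). Reduce: 4307 ≡ 992 (mod 1105). Now have -(992/1105).
Factor out 2: 992 = 2^5·31. Since 1105 ≡ 1 (mod 8), (2/1105) = +1, and (2/1105)^5 = +1. Now have -(31/1105).
1105 ≡ 1 (mod 4), so quadratic reciprocity gives (31/1105) = (1105/31). Reduce: 1105 ≡ 20 (mod 31). Now have -(20/31).
Factor out 2: 20 = 2^2·5. Since 31 ≡ 7 (mod 8), (2/31) = +1, and (2/31)^2 = +1. Now have -(5/31).
5 ≡ 1 (mod 4), so quadratic reciprocity gives (5/31) = (31/5). Reduce: 31 ≡ 1 (mod 5). Now have -(1/5).
(1/5) = 1. Collecting the sign factors: -1.
The Legendre symbol is -1, so x^2 ≡ 8614 (mod 9719) has no solution.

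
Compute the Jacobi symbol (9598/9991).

-1

(9598/9991)
  = (4799/9991)    [9991 ≡ 7 mod 8 ⇒ (2/9991) = +1]
  = -(9991/4799)    [QR: both ≡ 3 mod 4, sign flips]
  = -(393/4799)    [9991 ≡ 393 mod 4799]
  = -(4799/393)    [QR: 393 ≡ 1 mod 4, sign kept]
  = -(83/393)    [4799 ≡ 83 mod 393]
  = -(393/83)    [QR: 393 ≡ 1 mod 4, sign kept]
  = -(61/83)    [393 ≡ 61 mod 83]
  = -(83/61)    [QR: 61 ≡ 1 mod 4, sign kept]
  = -(22/61)    [83 ≡ 22 mod 61]
  = (11/61)    [61 ≡ 5 mod 8 ⇒ (2/61) = -1]
  = (61/11)    [QR: 61 ≡ 1 mod 4, sign kept]
  = (6/11)    [61 ≡ 6 mod 11]
  = -(3/11)    [11 ≡ 3 mod 8 ⇒ (2/11) = -1]
  = (11/3)    [QR: both ≡ 3 mod 4, sign flips]
  = (2/3)    [11 ≡ 2 mod 3]
  = -(1/3)    [3 ≡ 3 mod 8 ⇒ (2/3) = -1]
  = -1    [(1/3) = 1]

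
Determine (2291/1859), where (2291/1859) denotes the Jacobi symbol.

(2291/1859)
  = (432/1859)    [2291 ≡ 432 mod 1859]
  = (27/1859)    [1859 ≡ 3 mod 8 ⇒ (2/1859)^4 = +1]
  = -(1859/27)    [QR: both ≡ 3 mod 4, sign flips]
  = -(23/27)    [1859 ≡ 23 mod 27]
  = (27/23)    [QR: both ≡ 3 mod 4, sign flips]
  = (4/23)    [27 ≡ 4 mod 23]
  = (1/23)    [23 ≡ 7 mod 8 ⇒ (2/23)^2 = +1]
  = 1    [(1/23) = 1]

1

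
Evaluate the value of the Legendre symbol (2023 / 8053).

-1

8053 ≡ 1 (mod 4), so quadratic reciprocity gives (2023 / 8053) = (8053 / 2023). Reduce: 8053 ≡ 1984 (mod 2023). Now have (1984 / 2023).
Factor out 2: 1984 = 2^6·31. Since 2023 ≡ 7 (mod 8), (2 / 2023) = +1, and (2 / 2023)^6 = +1. Now have (31 / 2023).
Both 31 ≡ 3 and 2023 ≡ 3 (mod 4), so reciprocity gives (31 / 2023) = -(2023 / 31). Reduce: 2023 ≡ 8 (mod 31). Now have -(8 / 31).
Factor out 2: 8 = 2^3. Since 31 ≡ 7 (mod 8), (2 / 31) = +1, and (2 / 31)^3 = +1. Now have -(1 / 31).
(1 / 31) = 1. Collecting the sign factors: -1.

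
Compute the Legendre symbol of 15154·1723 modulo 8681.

By multiplicativity, (15154·1723|8681) = (15154|8681)·(1723|8681).
First factor (15154|8681):
(15154|8681)
  = (6473|8681)    [15154 ≡ 6473 mod 8681]
  = (8681|6473)    [QR: 6473 ≡ 1 mod 4, sign kept]
  = (2208|6473)    [8681 ≡ 2208 mod 6473]
  = (69|6473)    [6473 ≡ 1 mod 8 ⇒ (2|6473)^5 = +1]
  = (6473|69)    [QR: 69 ≡ 1 mod 4, sign kept]
  = (56|69)    [6473 ≡ 56 mod 69]
  = -(7|69)    [69 ≡ 5 mod 8 ⇒ (2|69)^3 = -1]
  = -(69|7)    [QR: 69 ≡ 1 mod 4, sign kept]
  = -(6|7)    [69 ≡ 6 mod 7]
  = -(3|7)    [7 ≡ 7 mod 8 ⇒ (2|7) = +1]
  = (7|3)    [QR: both ≡ 3 mod 4, sign flips]
  = (1|3)    [7 ≡ 1 mod 3]
  = 1    [(1|3) = 1]
Second factor (1723|8681):
(1723|8681)
  = (8681|1723)    [QR: 8681 ≡ 1 mod 4, sign kept]
  = (66|1723)    [8681 ≡ 66 mod 1723]
  = -(33|1723)    [1723 ≡ 3 mod 8 ⇒ (2|1723) = -1]
  = -(1723|33)    [QR: 33 ≡ 1 mod 4, sign kept]
  = -(7|33)    [1723 ≡ 7 mod 33]
  = -(33|7)    [QR: 33 ≡ 1 mod 4, sign kept]
  = -(5|7)    [33 ≡ 5 mod 7]
  = -(7|5)    [QR: 5 ≡ 1 mod 4, sign kept]
  = -(2|5)    [7 ≡ 2 mod 5]
  = (1|5)    [5 ≡ 5 mod 8 ⇒ (2|5) = -1]
  = 1    [(1|5) = 1]
Product: (1)·(1) = 1.

1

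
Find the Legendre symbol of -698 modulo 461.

1

(-698|461)
  = (698|461)    [461 ≡ 1 mod 4 ⇒ (-1|461) = +1]
  = (237|461)    [698 ≡ 237 mod 461]
  = (461|237)    [QR: 237 ≡ 1 mod 4, sign kept]
  = (224|237)    [461 ≡ 224 mod 237]
  = -(7|237)    [237 ≡ 5 mod 8 ⇒ (2|237)^5 = -1]
  = -(237|7)    [QR: 237 ≡ 1 mod 4, sign kept]
  = -(6|7)    [237 ≡ 6 mod 7]
  = -(3|7)    [7 ≡ 7 mod 8 ⇒ (2|7) = +1]
  = (7|3)    [QR: both ≡ 3 mod 4, sign flips]
  = (1|3)    [7 ≡ 1 mod 3]
  = 1    [(1|3) = 1]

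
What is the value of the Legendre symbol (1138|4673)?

1

(1138|4673)
  = (569|4673)    [4673 ≡ 1 mod 8 ⇒ (2|4673) = +1]
  = (4673|569)    [QR: 569 ≡ 1 mod 4, sign kept]
  = (121|569)    [4673 ≡ 121 mod 569]
  = (569|121)    [QR: 121 ≡ 1 mod 4, sign kept]
  = (85|121)    [569 ≡ 85 mod 121]
  = (121|85)    [QR: 85 ≡ 1 mod 4, sign kept]
  = (36|85)    [121 ≡ 36 mod 85]
  = (9|85)    [85 ≡ 5 mod 8 ⇒ (2|85)^2 = +1]
  = (85|9)    [QR: 9 ≡ 1 mod 4, sign kept]
  = (4|9)    [85 ≡ 4 mod 9]
  = (1|9)    [9 ≡ 1 mod 8 ⇒ (2|9)^2 = +1]
  = 1    [(1|9) = 1]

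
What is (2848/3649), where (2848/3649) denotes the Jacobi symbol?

0

Factor out 2: 2848 = 2^5·89. Since 3649 ≡ 1 (mod 8), (2/3649) = +1, and (2/3649)^5 = +1. Now have (89/3649).
89 ≡ 1 (mod 4), so quadratic reciprocity gives (89/3649) = (3649/89). Reduce: 3649 ≡ 0 (mod 89). Now have (0/89).
The numerator is now 0 with denominator 89 > 1: the symbol is 0.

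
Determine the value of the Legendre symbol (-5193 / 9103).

1

(-5193 / 9103)
  = (3910 / 9103)    [-5193 ≡ 3910 mod 9103]
  = (1955 / 9103)    [9103 ≡ 7 mod 8 ⇒ (2 / 9103) = +1]
  = -(9103 / 1955)    [QR: both ≡ 3 mod 4, sign flips]
  = -(1283 / 1955)    [9103 ≡ 1283 mod 1955]
  = (1955 / 1283)    [QR: both ≡ 3 mod 4, sign flips]
  = (672 / 1283)    [1955 ≡ 672 mod 1283]
  = -(21 / 1283)    [1283 ≡ 3 mod 8 ⇒ (2 / 1283)^5 = -1]
  = -(1283 / 21)    [QR: 21 ≡ 1 mod 4, sign kept]
  = -(2 / 21)    [1283 ≡ 2 mod 21]
  = (1 / 21)    [21 ≡ 5 mod 8 ⇒ (2 / 21) = -1]
  = 1    [(1 / 21) = 1]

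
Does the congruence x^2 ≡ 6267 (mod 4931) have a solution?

(6267|4931)
  = (1336|4931)    [6267 ≡ 1336 mod 4931]
  = -(167|4931)    [4931 ≡ 3 mod 8 ⇒ (2|4931)^3 = -1]
  = (4931|167)    [QR: both ≡ 3 mod 4, sign flips]
  = (88|167)    [4931 ≡ 88 mod 167]
  = (11|167)    [167 ≡ 7 mod 8 ⇒ (2|167)^3 = +1]
  = -(167|11)    [QR: both ≡ 3 mod 4, sign flips]
  = -(2|11)    [167 ≡ 2 mod 11]
  = (1|11)    [11 ≡ 3 mod 8 ⇒ (2|11) = -1]
  = 1    [(1|11) = 1]
The Legendre symbol is 1, so x^2 ≡ 6267 (mod 4931) has solution.

yes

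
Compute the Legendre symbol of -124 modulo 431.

1

Reduce the numerator: -124 ≡ 307 (mod 431), so (-124/431) = (307/431).
Both 307 ≡ 3 and 431 ≡ 3 (mod 4), so reciprocity gives (307/431) = -(431/307). Reduce: 431 ≡ 124 (mod 307). Now have -(124/307).
Factor out 2: 124 = 2^2·31. Since 307 ≡ 3 (mod 8), (2/307) = -1, and (2/307)^2 = +1. Now have -(31/307).
Both 31 ≡ 3 and 307 ≡ 3 (mod 4), so reciprocity gives (31/307) = -(307/31). Reduce: 307 ≡ 28 (mod 31). Now have (28/31).
Factor out 2: 28 = 2^2·7. Since 31 ≡ 7 (mod 8), (2/31) = +1, and (2/31)^2 = +1. Now have (7/31).
Both 7 ≡ 3 and 31 ≡ 3 (mod 4), so reciprocity gives (7/31) = -(31/7). Reduce: 31 ≡ 3 (mod 7). Now have -(3/7).
Both 3 ≡ 3 and 7 ≡ 3 (mod 4), so reciprocity gives (3/7) = -(7/3). Reduce: 7 ≡ 1 (mod 3). Now have (1/3).
(1/3) = 1. Collecting the sign factors: 1.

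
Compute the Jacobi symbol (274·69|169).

1

By multiplicativity, (274·69|169) = (274|169)·(69|169).
First factor (274|169):
Reduce the numerator: 274 ≡ 105 (mod 169), so (274|169) = (105|169).
105 ≡ 1 (mod 4), so quadratic reciprocity gives (105|169) = (169|105). Reduce: 169 ≡ 64 (mod 105). Now have (64|105).
Factor out 2: 64 = 2^6. Since 105 ≡ 1 (mod 8), (2|105) = +1, and (2|105)^6 = +1. Now have (1|105).
(1|105) = 1. Collecting the sign factors: 1.
Second factor (69|169):
69 ≡ 1 (mod 4), so quadratic reciprocity gives (69|169) = (169|69). Reduce: 169 ≡ 31 (mod 69). Now have (31|69).
69 ≡ 1 (mod 4), so quadratic reciprocity gives (31|69) = (69|31). Reduce: 69 ≡ 7 (mod 31). Now have (7|31).
Both 7 ≡ 3 and 31 ≡ 3 (mod 4), so reciprocity gives (7|31) = -(31|7). Reduce: 31 ≡ 3 (mod 7). Now have -(3|7).
Both 3 ≡ 3 and 7 ≡ 3 (mod 4), so reciprocity gives (3|7) = -(7|3). Reduce: 7 ≡ 1 (mod 3). Now have (1|3).
(1|3) = 1. Collecting the sign factors: 1.
Product: (1)·(1) = 1.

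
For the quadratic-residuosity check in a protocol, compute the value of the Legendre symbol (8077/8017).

Reduce the numerator: 8077 ≡ 60 (mod 8017), so (8077/8017) = (60/8017).
Factor out 2: 60 = 2^2·15. Since 8017 ≡ 1 (mod 8), (2/8017) = +1, and (2/8017)^2 = +1. Now have (15/8017).
8017 ≡ 1 (mod 4), so quadratic reciprocity gives (15/8017) = (8017/15). Reduce: 8017 ≡ 7 (mod 15). Now have (7/15).
Both 7 ≡ 3 and 15 ≡ 3 (mod 4), so reciprocity gives (7/15) = -(15/7). Reduce: 15 ≡ 1 (mod 7). Now have -(1/7).
(1/7) = 1. Collecting the sign factors: -1.

-1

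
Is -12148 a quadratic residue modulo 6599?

yes

(-12148|6599)
  = (1050|6599)    [-12148 ≡ 1050 mod 6599]
  = (525|6599)    [6599 ≡ 7 mod 8 ⇒ (2|6599) = +1]
  = (6599|525)    [QR: 525 ≡ 1 mod 4, sign kept]
  = (299|525)    [6599 ≡ 299 mod 525]
  = (525|299)    [QR: 525 ≡ 1 mod 4, sign kept]
  = (226|299)    [525 ≡ 226 mod 299]
  = -(113|299)    [299 ≡ 3 mod 8 ⇒ (2|299) = -1]
  = -(299|113)    [QR: 113 ≡ 1 mod 4, sign kept]
  = -(73|113)    [299 ≡ 73 mod 113]
  = -(113|73)    [QR: 73 ≡ 1 mod 4, sign kept]
  = -(40|73)    [113 ≡ 40 mod 73]
  = -(5|73)    [73 ≡ 1 mod 8 ⇒ (2|73)^3 = +1]
  = -(73|5)    [QR: 5 ≡ 1 mod 4, sign kept]
  = -(3|5)    [73 ≡ 3 mod 5]
  = -(5|3)    [QR: 5 ≡ 1 mod 4, sign kept]
  = -(2|3)    [5 ≡ 2 mod 3]
  = (1|3)    [3 ≡ 3 mod 8 ⇒ (2|3) = -1]
  = 1    [(1|3) = 1]
(-12148|6599) = 1, and 6599 is prime, so -12148 is a quadratic residue mod 6599.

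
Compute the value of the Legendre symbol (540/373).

Reduce the numerator: 540 ≡ 167 (mod 373), so (540/373) = (167/373).
373 ≡ 1 (mod 4), so quadratic reciprocity gives (167/373) = (373/167). Reduce: 373 ≡ 39 (mod 167). Now have (39/167).
Both 39 ≡ 3 and 167 ≡ 3 (mod 4), so reciprocity gives (39/167) = -(167/39). Reduce: 167 ≡ 11 (mod 39). Now have -(11/39).
Both 11 ≡ 3 and 39 ≡ 3 (mod 4), so reciprocity gives (11/39) = -(39/11). Reduce: 39 ≡ 6 (mod 11). Now have (6/11).
Factor out 2: 6 = 2·3. Since 11 ≡ 3 (mod 8), (2/11) = -1. Now have -(3/11).
Both 3 ≡ 3 and 11 ≡ 3 (mod 4), so reciprocity gives (3/11) = -(11/3). Reduce: 11 ≡ 2 (mod 3). Now have (2/3).
Factor out 2: 2 = 2. Since 3 ≡ 3 (mod 8), (2/3) = -1. Now have -(1/3).
(1/3) = 1. Collecting the sign factors: -1.

-1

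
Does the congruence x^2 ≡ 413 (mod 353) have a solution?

Reduce the numerator: 413 ≡ 60 (mod 353), so (413|353) = (60|353).
Factor out 2: 60 = 2^2·15. Since 353 ≡ 1 (mod 8), (2|353) = +1, and (2|353)^2 = +1. Now have (15|353).
353 ≡ 1 (mod 4), so quadratic reciprocity gives (15|353) = (353|15). Reduce: 353 ≡ 8 (mod 15). Now have (8|15).
Factor out 2: 8 = 2^3. Since 15 ≡ 7 (mod 8), (2|15) = +1, and (2|15)^3 = +1. Now have (1|15).
(1|15) = 1. Collecting the sign factors: 1.
(413|353) = 1, and 353 is prime, so 413 is a quadratic residue mod 353.

yes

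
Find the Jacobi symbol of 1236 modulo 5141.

1

(1236/5141)
  = (309/5141)    [5141 ≡ 5 mod 8 ⇒ (2/5141)^2 = +1]
  = (5141/309)    [QR: 309 ≡ 1 mod 4, sign kept]
  = (197/309)    [5141 ≡ 197 mod 309]
  = (309/197)    [QR: 197 ≡ 1 mod 4, sign kept]
  = (112/197)    [309 ≡ 112 mod 197]
  = (7/197)    [197 ≡ 5 mod 8 ⇒ (2/197)^4 = +1]
  = (197/7)    [QR: 197 ≡ 1 mod 4, sign kept]
  = (1/7)    [197 ≡ 1 mod 7]
  = 1    [(1/7) = 1]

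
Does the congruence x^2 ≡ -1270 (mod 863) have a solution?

yes

Reduce the numerator: -1270 ≡ 456 (mod 863), so (-1270/863) = (456/863).
Factor out 2: 456 = 2^3·57. Since 863 ≡ 7 (mod 8), (2/863) = +1, and (2/863)^3 = +1. Now have (57/863).
57 ≡ 1 (mod 4), so quadratic reciprocity gives (57/863) = (863/57). Reduce: 863 ≡ 8 (mod 57). Now have (8/57).
Factor out 2: 8 = 2^3. Since 57 ≡ 1 (mod 8), (2/57) = +1, and (2/57)^3 = +1. Now have (1/57).
(1/57) = 1. Collecting the sign factors: 1.
The Legendre symbol is 1, so x^2 ≡ -1270 (mod 863) has solution.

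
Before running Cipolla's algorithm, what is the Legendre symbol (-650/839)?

(-650/839)
  = (189/839)    [-650 ≡ 189 mod 839]
  = (839/189)    [QR: 189 ≡ 1 mod 4, sign kept]
  = (83/189)    [839 ≡ 83 mod 189]
  = (189/83)    [QR: 189 ≡ 1 mod 4, sign kept]
  = (23/83)    [189 ≡ 23 mod 83]
  = -(83/23)    [QR: both ≡ 3 mod 4, sign flips]
  = -(14/23)    [83 ≡ 14 mod 23]
  = -(7/23)    [23 ≡ 7 mod 8 ⇒ (2/23) = +1]
  = (23/7)    [QR: both ≡ 3 mod 4, sign flips]
  = (2/7)    [23 ≡ 2 mod 7]
  = (1/7)    [7 ≡ 7 mod 8 ⇒ (2/7) = +1]
  = 1    [(1/7) = 1]

1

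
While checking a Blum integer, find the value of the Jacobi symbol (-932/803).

Pull out -1: (-932/803) = (-1/803)·(932/803). Since 803 ≡ 3 (mod 4), (-1/803) = -1. Now have -(932/803).
Reduce the numerator: 932 ≡ 129 (mod 803), so (932/803) = (129/803).
129 ≡ 1 (mod 4), so quadratic reciprocity gives (129/803) = (803/129). Reduce: 803 ≡ 29 (mod 129). Now have -(29/129).
29 ≡ 1 (mod 4), so quadratic reciprocity gives (29/129) = (129/29). Reduce: 129 ≡ 13 (mod 29). Now have -(13/29).
13 ≡ 1 (mod 4), so quadratic reciprocity gives (13/29) = (29/13). Reduce: 29 ≡ 3 (mod 13). Now have -(3/13).
13 ≡ 1 (mod 4), so quadratic reciprocity gives (3/13) = (13/3). Reduce: 13 ≡ 1 (mod 3). Now have -(1/3).
(1/3) = 1. Collecting the sign factors: -1.

-1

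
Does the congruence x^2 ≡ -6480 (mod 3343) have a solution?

(-6480|3343)
  = -(6480|3343)    [3343 ≡ 3 mod 4 ⇒ (-1|3343) = -1]
  = -(3137|3343)    [6480 ≡ 3137 mod 3343]
  = -(3343|3137)    [QR: 3137 ≡ 1 mod 4, sign kept]
  = -(206|3137)    [3343 ≡ 206 mod 3137]
  = -(103|3137)    [3137 ≡ 1 mod 8 ⇒ (2|3137) = +1]
  = -(3137|103)    [QR: 3137 ≡ 1 mod 4, sign kept]
  = -(47|103)    [3137 ≡ 47 mod 103]
  = (103|47)    [QR: both ≡ 3 mod 4, sign flips]
  = (9|47)    [103 ≡ 9 mod 47]
  = (47|9)    [QR: 9 ≡ 1 mod 4, sign kept]
  = (2|9)    [47 ≡ 2 mod 9]
  = (1|9)    [9 ≡ 1 mod 8 ⇒ (2|9) = +1]
  = 1    [(1|9) = 1]
(-6480|3343) = 1, and 3343 is prime, so -6480 is a quadratic residue mod 3343.

yes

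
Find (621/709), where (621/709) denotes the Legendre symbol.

-1

(621/709)
  = (709/621)    [QR: 621 ≡ 1 mod 4, sign kept]
  = (88/621)    [709 ≡ 88 mod 621]
  = -(11/621)    [621 ≡ 5 mod 8 ⇒ (2/621)^3 = -1]
  = -(621/11)    [QR: 621 ≡ 1 mod 4, sign kept]
  = -(5/11)    [621 ≡ 5 mod 11]
  = -(11/5)    [QR: 5 ≡ 1 mod 4, sign kept]
  = -(1/5)    [11 ≡ 1 mod 5]
  = -1    [(1/5) = 1]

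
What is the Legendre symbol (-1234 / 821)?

Reduce the numerator: -1234 ≡ 408 (mod 821), so (-1234 / 821) = (408 / 821).
Factor out 2: 408 = 2^3·51. Since 821 ≡ 5 (mod 8), (2 / 821) = -1, and (2 / 821)^3 = -1. Now have -(51 / 821).
821 ≡ 1 (mod 4), so quadratic reciprocity gives (51 / 821) = (821 / 51). Reduce: 821 ≡ 5 (mod 51). Now have -(5 / 51).
5 ≡ 1 (mod 4), so quadratic reciprocity gives (5 / 51) = (51 / 5). Reduce: 51 ≡ 1 (mod 5). Now have -(1 / 5).
(1 / 5) = 1. Collecting the sign factors: -1.

-1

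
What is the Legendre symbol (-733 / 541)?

(-733 / 541)
  = (349 / 541)    [-733 ≡ 349 mod 541]
  = (541 / 349)    [QR: 349 ≡ 1 mod 4, sign kept]
  = (192 / 349)    [541 ≡ 192 mod 349]
  = (3 / 349)    [349 ≡ 5 mod 8 ⇒ (2 / 349)^6 = +1]
  = (349 / 3)    [QR: 349 ≡ 1 mod 4, sign kept]
  = (1 / 3)    [349 ≡ 1 mod 3]
  = 1    [(1 / 3) = 1]

1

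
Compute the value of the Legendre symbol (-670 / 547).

-1

Pull out -1: (-670 / 547) = (-1 / 547)·(670 / 547). Since 547 ≡ 3 (mod 4), (-1 / 547) = -1. Now have -(670 / 547).
Reduce the numerator: 670 ≡ 123 (mod 547), so (670 / 547) = (123 / 547).
Both 123 ≡ 3 and 547 ≡ 3 (mod 4), so reciprocity gives (123 / 547) = -(547 / 123). Reduce: 547 ≡ 55 (mod 123). Now have (55 / 123).
Both 55 ≡ 3 and 123 ≡ 3 (mod 4), so reciprocity gives (55 / 123) = -(123 / 55). Reduce: 123 ≡ 13 (mod 55). Now have -(13 / 55).
13 ≡ 1 (mod 4), so quadratic reciprocity gives (13 / 55) = (55 / 13). Reduce: 55 ≡ 3 (mod 13). Now have -(3 / 13).
13 ≡ 1 (mod 4), so quadratic reciprocity gives (3 / 13) = (13 / 3). Reduce: 13 ≡ 1 (mod 3). Now have -(1 / 3).
(1 / 3) = 1. Collecting the sign factors: -1.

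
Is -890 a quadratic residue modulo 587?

Reduce the numerator: -890 ≡ 284 (mod 587), so (-890/587) = (284/587).
Factor out 2: 284 = 2^2·71. Since 587 ≡ 3 (mod 8), (2/587) = -1, and (2/587)^2 = +1. Now have (71/587).
Both 71 ≡ 3 and 587 ≡ 3 (mod 4), so reciprocity gives (71/587) = -(587/71). Reduce: 587 ≡ 19 (mod 71). Now have -(19/71).
Both 19 ≡ 3 and 71 ≡ 3 (mod 4), so reciprocity gives (19/71) = -(71/19). Reduce: 71 ≡ 14 (mod 19). Now have (14/19).
Factor out 2: 14 = 2·7. Since 19 ≡ 3 (mod 8), (2/19) = -1. Now have -(7/19).
Both 7 ≡ 3 and 19 ≡ 3 (mod 4), so reciprocity gives (7/19) = -(19/7). Reduce: 19 ≡ 5 (mod 7). Now have (5/7).
5 ≡ 1 (mod 4), so quadratic reciprocity gives (5/7) = (7/5). Reduce: 7 ≡ 2 (mod 5). Now have (2/5).
Factor out 2: 2 = 2. Since 5 ≡ 5 (mod 8), (2/5) = -1. Now have -(1/5).
(1/5) = 1. Collecting the sign factors: -1.
The Legendre symbol is -1, so x^2 ≡ -890 (mod 587) has no solution.

no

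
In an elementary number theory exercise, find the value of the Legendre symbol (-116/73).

-1

(-116/73)
  = (116/73)    [73 ≡ 1 mod 4 ⇒ (-1/73) = +1]
  = (43/73)    [116 ≡ 43 mod 73]
  = (73/43)    [QR: 73 ≡ 1 mod 4, sign kept]
  = (30/43)    [73 ≡ 30 mod 43]
  = -(15/43)    [43 ≡ 3 mod 8 ⇒ (2/43) = -1]
  = (43/15)    [QR: both ≡ 3 mod 4, sign flips]
  = (13/15)    [43 ≡ 13 mod 15]
  = (15/13)    [QR: 13 ≡ 1 mod 4, sign kept]
  = (2/13)    [15 ≡ 2 mod 13]
  = -(1/13)    [13 ≡ 5 mod 8 ⇒ (2/13) = -1]
  = -1    [(1/13) = 1]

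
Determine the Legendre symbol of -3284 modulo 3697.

-1

(-3284|3697)
  = (413|3697)    [-3284 ≡ 413 mod 3697]
  = (3697|413)    [QR: 413 ≡ 1 mod 4, sign kept]
  = (393|413)    [3697 ≡ 393 mod 413]
  = (413|393)    [QR: 393 ≡ 1 mod 4, sign kept]
  = (20|393)    [413 ≡ 20 mod 393]
  = (5|393)    [393 ≡ 1 mod 8 ⇒ (2|393)^2 = +1]
  = (393|5)    [QR: 5 ≡ 1 mod 4, sign kept]
  = (3|5)    [393 ≡ 3 mod 5]
  = (5|3)    [QR: 5 ≡ 1 mod 4, sign kept]
  = (2|3)    [5 ≡ 2 mod 3]
  = -(1|3)    [3 ≡ 3 mod 8 ⇒ (2|3) = -1]
  = -1    [(1|3) = 1]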